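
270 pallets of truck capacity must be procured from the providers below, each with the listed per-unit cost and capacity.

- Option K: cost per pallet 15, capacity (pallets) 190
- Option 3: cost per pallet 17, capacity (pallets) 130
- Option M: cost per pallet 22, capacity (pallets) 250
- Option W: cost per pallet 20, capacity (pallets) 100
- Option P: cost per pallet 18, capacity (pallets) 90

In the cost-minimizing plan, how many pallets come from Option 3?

80

Fill from the cheapest provider first.
Option K at 15: take all 190 pallets → 80 still needed.
Take 80 from Option 3 at 17 to finish.
Option P, Option W, Option M: unused.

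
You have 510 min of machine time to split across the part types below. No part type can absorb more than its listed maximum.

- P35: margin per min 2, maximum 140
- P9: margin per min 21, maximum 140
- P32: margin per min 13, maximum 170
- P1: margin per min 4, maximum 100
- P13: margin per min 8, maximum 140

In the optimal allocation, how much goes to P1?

60

Rank by margin per min: P9 21 > P32 13 > P13 8 > P1 4 > P35 2.
P9: +140 to 140 (cap) — 370 left.
P32 takes 170 to reach its cap of 170 — 200 left.
P13: +140 to 140 (cap) — 60 left.
Only 60 left; P1 takes them to reach 60.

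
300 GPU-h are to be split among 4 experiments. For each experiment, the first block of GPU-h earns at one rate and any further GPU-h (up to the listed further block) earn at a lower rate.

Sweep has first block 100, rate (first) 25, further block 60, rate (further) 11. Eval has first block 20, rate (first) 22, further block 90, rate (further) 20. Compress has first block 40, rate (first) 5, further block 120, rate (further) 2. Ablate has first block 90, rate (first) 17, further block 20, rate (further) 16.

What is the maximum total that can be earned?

6270

Rank every tier by rate: Sweep/T1 25 > Eval/T1 22 > Eval/T2 20 > Ablate/T1 17 > Ablate/T2 16 > Sweep/T2 11 > Compress/T1 5 > Compress/T2 2.
Fill Sweep T1 block (100 at 25) → 200 left.
Eval T1 at 22: fill all 20 → 180 left.
Eval T2 at 20: fill all 90 → 90 left.
Fill Ablate T1 block (90 at 17) → 0 left.
Total = 25×100 + 22×20 + 20×90 + 17×90 = 6270.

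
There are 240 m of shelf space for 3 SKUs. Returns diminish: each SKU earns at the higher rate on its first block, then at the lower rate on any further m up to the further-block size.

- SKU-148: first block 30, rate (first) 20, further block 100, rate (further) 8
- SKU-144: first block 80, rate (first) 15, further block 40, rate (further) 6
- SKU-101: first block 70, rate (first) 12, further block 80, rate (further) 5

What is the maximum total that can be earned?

3120

Order all 6 blocks by rate: SKU-148/first 20 > SKU-144/first 15 > SKU-101/first 12 > SKU-148/second 8 > SKU-144/second 6 > SKU-101/second 5.
SKU-148 first at 20: fill all 30 — 210 left.
SKU-144 first at 15: fill all 80 — 130 left.
SKU-101/first (12): +70 — 60 left.
SKU-148/second: +60 of 100 at 8; pool empty.
Total = 20×30 + 15×80 + 12×70 + 8×60 = 3120.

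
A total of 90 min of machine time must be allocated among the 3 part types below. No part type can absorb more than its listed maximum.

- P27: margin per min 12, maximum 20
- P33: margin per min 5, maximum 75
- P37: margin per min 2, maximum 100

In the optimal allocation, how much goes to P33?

Order the part types by margin per min: P27 12 > P33 5 > P37 2.
Give P27 20 to hit its cap of 20 → 70 left.
Only 70 left; P33 takes them to reach 70.

70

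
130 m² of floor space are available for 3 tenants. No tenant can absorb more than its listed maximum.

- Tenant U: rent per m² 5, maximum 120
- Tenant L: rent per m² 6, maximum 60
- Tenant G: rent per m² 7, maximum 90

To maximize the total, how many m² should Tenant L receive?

Highest rent per m² first: Tenant G 7 > Tenant L 6 > Tenant U 5.
Tenant G: +90 to 90 (cap) ; 40 left.
Tenant L has room for 60 but only 40 remain, so it gets 40.

40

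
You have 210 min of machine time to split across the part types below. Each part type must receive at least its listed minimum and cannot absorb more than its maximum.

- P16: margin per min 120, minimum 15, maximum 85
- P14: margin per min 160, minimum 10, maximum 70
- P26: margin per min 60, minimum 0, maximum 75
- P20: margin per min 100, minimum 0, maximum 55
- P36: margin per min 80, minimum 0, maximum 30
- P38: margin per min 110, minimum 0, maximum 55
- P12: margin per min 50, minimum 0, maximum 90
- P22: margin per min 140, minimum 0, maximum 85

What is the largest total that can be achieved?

29700

Meeting every minimum uses 15+10+0+0+0+0+0+0 = 25 min, leaving 185.
Rank by margin per min: P14 160 > P22 140 > P16 120 > P38 110 > P20 100 > P36 80 > P26 60 > P12 50.
P14: +60 to 70 (cap) ; 125 left.
Give P22 85 more to hit its cap of 85 ; 40 left.
Only 40 left; P16 takes them to reach 55.
Total = 120×55 + 160×70 + 140×85 = 29700.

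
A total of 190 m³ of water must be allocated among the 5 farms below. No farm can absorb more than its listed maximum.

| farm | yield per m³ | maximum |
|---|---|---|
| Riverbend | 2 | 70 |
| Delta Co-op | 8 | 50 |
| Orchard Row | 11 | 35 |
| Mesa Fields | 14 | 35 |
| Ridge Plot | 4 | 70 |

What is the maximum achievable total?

Order the farms by yield per m³: Mesa Fields 14 > Orchard Row 11 > Delta Co-op 8 > Ridge Plot 4 > Riverbend 2.
Mesa Fields: +35 to 35 (cap) ; 155 left.
Orchard Row takes 35 to reach its cap of 35 ; 120 left.
Give Delta Co-op 50 to hit its cap of 50 ; 70 left.
Ridge Plot: +70 to 70 (cap) ; 0 left.
Total = 8×50 + 11×35 + 14×35 + 4×70 = 1555.

1555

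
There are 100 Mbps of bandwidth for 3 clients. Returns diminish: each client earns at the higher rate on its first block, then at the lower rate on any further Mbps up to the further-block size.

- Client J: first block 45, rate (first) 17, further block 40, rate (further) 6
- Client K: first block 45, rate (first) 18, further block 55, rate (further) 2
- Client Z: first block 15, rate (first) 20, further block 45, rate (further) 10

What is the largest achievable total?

1790

Rank every tier by rate: Client Z/first 20 > Client K/first 18 > Client J/first 17 > Client Z/second 10 > Client J/second 6 > Client K/second 2.
Client Z first at 20: fill all 15 → 85 left.
Fill Client K first block (45 at 18) → 40 left.
40 remain; put them into Client J first at 17.
Total = 20×15 + 18×45 + 17×40 = 1790.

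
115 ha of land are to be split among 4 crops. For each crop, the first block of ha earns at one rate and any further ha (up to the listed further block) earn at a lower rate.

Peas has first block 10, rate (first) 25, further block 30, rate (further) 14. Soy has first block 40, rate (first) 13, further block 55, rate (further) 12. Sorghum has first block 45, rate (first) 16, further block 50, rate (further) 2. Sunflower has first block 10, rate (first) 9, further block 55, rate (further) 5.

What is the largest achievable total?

1780

Order all 8 blocks by rate: Peas/tier1 25 > Sorghum/tier1 16 > Peas/tier2 14 > Soy/tier1 13 > Soy/tier2 12 > Sunflower/tier1 9 > Sunflower/tier2 5 > Sorghum/tier2 2.
Fill Peas tier1 block (10 at 25) ; 105 left.
Fill Sorghum tier1 block (45 at 16) ; 60 left.
Peas/tier2 (14): +30 ; 30 left.
30 remain; put them into Soy tier1 at 13.
Total = 25×10 + 16×45 + 14×30 + 13×30 = 1780.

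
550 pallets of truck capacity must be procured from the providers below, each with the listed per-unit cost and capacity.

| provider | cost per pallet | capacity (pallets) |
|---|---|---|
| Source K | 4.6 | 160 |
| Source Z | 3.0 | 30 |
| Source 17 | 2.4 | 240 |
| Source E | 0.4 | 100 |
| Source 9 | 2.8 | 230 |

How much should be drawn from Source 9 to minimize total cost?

210

Use providers in increasing cost order.
Source E (0.4): use full 100 ; 450 pallets to go.
Source 17 at 2.4: take all 240 pallets ; 210 still needed.
Source 9 (2.8): take the remaining 210 ; done.
Source Z, Source K: unused.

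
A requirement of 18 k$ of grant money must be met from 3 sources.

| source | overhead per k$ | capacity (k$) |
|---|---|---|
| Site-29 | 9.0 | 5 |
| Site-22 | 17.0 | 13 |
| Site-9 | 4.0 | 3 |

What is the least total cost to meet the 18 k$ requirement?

227

Cheapest first:
Site-9 (4.0): use full 3 ; 15 k$ to go.
Site-29 (9.0): use full 5 ; 10 k$ to go.
Site-22 (17.0): take the remaining 10 ; done.
Cost = 3×4.0 + 5×9.0 + 10×17.0 = 227.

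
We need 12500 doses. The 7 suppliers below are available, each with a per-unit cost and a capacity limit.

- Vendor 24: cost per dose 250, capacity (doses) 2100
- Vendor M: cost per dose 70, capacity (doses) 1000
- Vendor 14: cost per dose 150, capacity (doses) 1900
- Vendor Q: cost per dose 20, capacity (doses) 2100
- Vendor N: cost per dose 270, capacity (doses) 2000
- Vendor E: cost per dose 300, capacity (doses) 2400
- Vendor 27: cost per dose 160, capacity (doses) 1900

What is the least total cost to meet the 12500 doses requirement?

Cheapest first:
Vendor Q at 20: take all 2100 doses ; 10400 still needed.
Vendor M at 70: take all 1000 doses ; 9400 still needed.
Vendor 14 at 150: take all 1900 doses ; 7500 still needed.
Vendor 27 (160): use full 1900 ; 5600 doses to go.
Vendor 24 at 250: take all 2100 doses ; 3500 still needed.
Take 2000 from Vendor N at 270 ; need 1500 more.
Take 1500 from Vendor E at 300 to finish.
Cost = 2100×20 + 1000×70 + 1900×150 + 1900×160 + 2100×250 + 2000×270 + 1500×300 = 2216000.

2216000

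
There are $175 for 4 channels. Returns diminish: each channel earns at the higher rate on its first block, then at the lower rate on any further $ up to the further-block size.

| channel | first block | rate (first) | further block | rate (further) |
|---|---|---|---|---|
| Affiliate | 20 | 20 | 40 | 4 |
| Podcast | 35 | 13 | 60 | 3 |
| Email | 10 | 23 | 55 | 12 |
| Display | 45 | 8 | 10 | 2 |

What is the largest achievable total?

2145

Rank every tier by rate: Email/T1 23 > Affiliate/T1 20 > Podcast/T1 13 > Email/T2 12 > Display/T1 8 > Affiliate/T2 4 > Podcast/T2 3 > Display/T2 2.
Email/T1 (23): +10 ; 165 left.
Fill Affiliate T1 block (20 at 20) ; 145 left.
Fill Podcast T1 block (35 at 13) ; 110 left.
Fill Email T2 block (55 at 12) ; 55 left.
Display T1 at 8: fill all 45 ; 10 left.
Affiliate/T2: +10 of 40 at 4; pool empty.
Total = 23×10 + 20×20 + 13×35 + 12×55 + 8×45 + 4×10 = 2145.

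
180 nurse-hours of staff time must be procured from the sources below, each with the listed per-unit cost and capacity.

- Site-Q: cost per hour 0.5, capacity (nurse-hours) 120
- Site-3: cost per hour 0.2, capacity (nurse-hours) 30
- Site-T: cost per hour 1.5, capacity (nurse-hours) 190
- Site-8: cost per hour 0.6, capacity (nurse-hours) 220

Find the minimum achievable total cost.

84

Cheapest first:
Site-3 (0.2): use full 30 ; 150 nurse-hours to go.
Site-Q at 0.5: take all 120 nurse-hours ; 30 still needed.
Site-8 at 0.6: take 30 of its 220 ; requirement met.
Site-T: unused.
Cost = 30×0.2 + 120×0.5 + 30×0.6 = 84.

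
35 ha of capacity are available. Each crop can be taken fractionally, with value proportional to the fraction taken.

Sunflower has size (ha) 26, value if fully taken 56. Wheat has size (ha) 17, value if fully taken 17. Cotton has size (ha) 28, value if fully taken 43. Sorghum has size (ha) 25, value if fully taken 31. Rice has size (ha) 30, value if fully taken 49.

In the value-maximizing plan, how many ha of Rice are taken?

9

Rank by value-to-size ratio: Sunflower 56/26≈2.15, Rice 49/30≈1.63, Cotton 43/28≈1.54, Sorghum 31/25≈1.24, Wheat 17/17≈1.
Take all of Sunflower (26 ha, value 56) → 9 ha left.
Fill the last 9 ha with part of Rice: 9/30 of it earns 14.7.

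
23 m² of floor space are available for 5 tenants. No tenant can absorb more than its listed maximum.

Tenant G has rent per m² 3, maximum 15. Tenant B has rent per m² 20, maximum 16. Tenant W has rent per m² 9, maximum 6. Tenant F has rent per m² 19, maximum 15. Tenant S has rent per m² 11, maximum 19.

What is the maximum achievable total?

Rank by rent per m²: Tenant B 20 > Tenant F 19 > Tenant S 11 > Tenant W 9 > Tenant G 3.
Give Tenant B 16 to hit its cap of 16 → 7 left.
Tenant F has room for 15 but only 7 remain, so it gets 7.
Total = 20×16 + 19×7 = 453.

453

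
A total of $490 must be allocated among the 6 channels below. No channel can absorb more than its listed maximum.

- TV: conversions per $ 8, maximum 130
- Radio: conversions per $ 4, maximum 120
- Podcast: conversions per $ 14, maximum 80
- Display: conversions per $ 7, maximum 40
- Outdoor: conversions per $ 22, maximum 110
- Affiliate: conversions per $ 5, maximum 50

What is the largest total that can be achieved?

5430

Highest conversions per $ first: Outdoor 22 > Podcast 14 > TV 8 > Display 7 > Affiliate 5 > Radio 4.
Give Outdoor 110 to hit its cap of 110 ; 380 left.
Give Podcast 80 to hit its cap of 80 ; 300 left.
TV: +130 to 130 (cap) ; 170 left.
Give Display 40 to hit its cap of 40 ; 130 left.
Affiliate: +50 to 50 (cap) ; 80 left.
Radio: +80 (room for 120) → 80. Pool exhausted.
Total = 8×130 + 4×80 + 14×80 + 7×40 + 22×110 + 5×50 = 5430.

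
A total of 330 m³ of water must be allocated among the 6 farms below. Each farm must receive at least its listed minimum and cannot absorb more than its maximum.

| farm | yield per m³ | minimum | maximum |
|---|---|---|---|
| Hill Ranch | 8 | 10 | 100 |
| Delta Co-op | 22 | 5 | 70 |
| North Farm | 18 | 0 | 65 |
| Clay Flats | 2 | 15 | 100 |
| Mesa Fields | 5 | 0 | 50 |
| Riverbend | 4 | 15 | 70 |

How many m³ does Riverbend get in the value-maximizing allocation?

30

Meeting every minimum uses 10+5+0+15+0+15 = 45 m³, leaving 285.
Rank by yield per m³: Delta Co-op 22 > North Farm 18 > Hill Ranch 8 > Mesa Fields 5 > Riverbend 4 > Clay Flats 2.
Give Delta Co-op 65 more to hit its cap of 70 — 220 left.
North Farm takes 65 more to reach its cap of 65 — 155 left.
Hill Ranch takes 90 more to reach its cap of 100 — 65 left.
Mesa Fields: +50 to 50 (cap) — 15 left.
Riverbend: +15 (room for 55) → 30. Pool exhausted.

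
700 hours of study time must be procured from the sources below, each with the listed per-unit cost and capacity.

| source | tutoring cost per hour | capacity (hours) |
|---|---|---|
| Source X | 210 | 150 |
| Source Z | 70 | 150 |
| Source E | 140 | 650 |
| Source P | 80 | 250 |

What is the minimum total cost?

Cheapest first:
Source Z at 70: take all 150 hours ; 550 still needed.
Source P at 80: take all 250 hours ; 300 still needed.
Source E at 140: take 300 of its 650 ; requirement met.
Source X: unused.
Cost = 150×70 + 250×80 + 300×140 = 72500.

72500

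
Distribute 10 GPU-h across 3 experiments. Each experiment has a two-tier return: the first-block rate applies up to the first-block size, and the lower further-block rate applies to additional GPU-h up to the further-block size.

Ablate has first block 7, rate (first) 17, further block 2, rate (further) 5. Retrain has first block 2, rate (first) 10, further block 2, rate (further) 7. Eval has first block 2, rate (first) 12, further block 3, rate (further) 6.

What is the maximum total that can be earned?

Rank every tier by rate: Ablate/tier1 17 > Eval/tier1 12 > Retrain/tier1 10 > Retrain/tier2 7 > Eval/tier2 6 > Ablate/tier2 5.
Ablate/tier1 (17): +7 ; 3 left.
Eval/tier1 (12): +2 ; 1 left.
Retrain tier1 at 10: only 1 left, fill 1.
Total = 17×7 + 12×2 + 10×1 = 153.

153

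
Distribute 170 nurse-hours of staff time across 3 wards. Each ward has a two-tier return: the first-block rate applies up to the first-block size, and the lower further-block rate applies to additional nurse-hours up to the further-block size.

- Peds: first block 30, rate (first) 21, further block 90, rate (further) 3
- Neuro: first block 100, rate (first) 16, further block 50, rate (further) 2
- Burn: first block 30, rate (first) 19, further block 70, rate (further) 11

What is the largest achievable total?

Order all 6 blocks by rate: Peds/tier1 21 > Burn/tier1 19 > Neuro/tier1 16 > Burn/tier2 11 > Peds/tier2 3 > Neuro/tier2 2.
Peds tier1 at 21: fill all 30 ; 140 left.
Burn tier1 at 19: fill all 30 ; 110 left.
Neuro/tier1 (16): +100 ; 10 left.
Burn tier2 at 11: only 10 left, fill 10.
Total = 21×30 + 19×30 + 16×100 + 11×10 = 2910.

2910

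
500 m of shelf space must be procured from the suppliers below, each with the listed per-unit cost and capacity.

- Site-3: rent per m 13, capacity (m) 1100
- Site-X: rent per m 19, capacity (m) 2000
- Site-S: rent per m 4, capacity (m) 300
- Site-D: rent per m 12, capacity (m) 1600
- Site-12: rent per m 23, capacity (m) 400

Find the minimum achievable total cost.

Cheapest first:
Site-S (4): use full 300 ; 200 m to go.
Site-D (12): take the remaining 200 ; done.
Site-3, Site-X, Site-12: unused.
Cost = 300×4 + 200×12 = 3600.

3600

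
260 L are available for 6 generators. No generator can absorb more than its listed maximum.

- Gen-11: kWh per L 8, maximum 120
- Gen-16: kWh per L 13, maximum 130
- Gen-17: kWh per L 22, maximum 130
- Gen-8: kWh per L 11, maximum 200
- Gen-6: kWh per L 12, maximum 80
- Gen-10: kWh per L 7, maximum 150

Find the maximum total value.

Rank by kWh per L: Gen-17 22 > Gen-16 13 > Gen-6 12 > Gen-8 11 > Gen-11 8 > Gen-10 7.
Gen-17: +130 to 130 (cap) → 130 left.
Gen-16: +130 to 130 (cap) → 0 left.
Total = 13×130 + 22×130 = 4550.

4550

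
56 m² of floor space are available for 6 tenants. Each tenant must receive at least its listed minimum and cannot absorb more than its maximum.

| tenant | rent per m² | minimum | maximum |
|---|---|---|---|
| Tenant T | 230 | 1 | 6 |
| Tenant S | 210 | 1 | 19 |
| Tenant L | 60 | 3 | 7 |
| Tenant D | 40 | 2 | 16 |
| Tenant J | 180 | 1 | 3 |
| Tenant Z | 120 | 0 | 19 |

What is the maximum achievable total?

Meeting every minimum uses 1+1+3+2+1+0 = 8 m², leaving 48.
Rank by rent per m²: Tenant T 230 > Tenant S 210 > Tenant J 180 > Tenant Z 120 > Tenant L 60 > Tenant D 40.
Tenant T: +5 to 6 (cap) — 43 left.
Tenant S: +18 to 19 (cap) — 25 left.
Tenant J: +2 to 3 (cap) — 23 left.
Give Tenant Z 19 more to hit its cap of 19 — 4 left.
Tenant L: +4 to 7 (cap) — 0 left.
Total = 230×6 + 210×19 + 60×7 + 40×2 + 180×3 + 120×19 = 8690.

8690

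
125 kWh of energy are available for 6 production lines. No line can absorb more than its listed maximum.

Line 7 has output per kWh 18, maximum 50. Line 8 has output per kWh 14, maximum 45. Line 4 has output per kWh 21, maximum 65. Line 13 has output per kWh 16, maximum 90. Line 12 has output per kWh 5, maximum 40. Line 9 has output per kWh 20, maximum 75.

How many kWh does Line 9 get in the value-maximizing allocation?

Order the production lines by output per kWh: Line 4 21 > Line 9 20 > Line 7 18 > Line 13 16 > Line 8 14 > Line 12 5.
Line 4 takes 65 to reach its cap of 65 — 60 left.
Line 9 has room for 75 but only 60 remain, so it gets 60.

60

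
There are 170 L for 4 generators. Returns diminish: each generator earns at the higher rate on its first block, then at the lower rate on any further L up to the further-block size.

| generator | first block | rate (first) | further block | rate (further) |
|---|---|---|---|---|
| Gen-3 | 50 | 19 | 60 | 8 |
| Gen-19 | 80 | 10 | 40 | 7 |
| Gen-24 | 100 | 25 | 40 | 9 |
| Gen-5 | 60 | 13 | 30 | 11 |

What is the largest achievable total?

3710

Treat each block as its own option and order by rate: Gen-24/first 25 > Gen-3/first 19 > Gen-5/first 13 > Gen-5/second 11 > Gen-19/first 10 > Gen-24/second 9 > Gen-3/second 8 > Gen-19/second 7.
Gen-24/first (25): +100 — 70 left.
Gen-3/first (19): +50 — 20 left.
20 remain; put them into Gen-5 first at 13.
Total = 25×100 + 19×50 + 13×20 = 3710.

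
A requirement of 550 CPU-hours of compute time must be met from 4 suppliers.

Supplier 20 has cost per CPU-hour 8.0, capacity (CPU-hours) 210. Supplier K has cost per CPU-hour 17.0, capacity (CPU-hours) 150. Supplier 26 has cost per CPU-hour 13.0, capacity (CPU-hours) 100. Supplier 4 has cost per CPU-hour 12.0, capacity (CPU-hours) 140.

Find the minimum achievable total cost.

6360

Use suppliers in increasing cost order.
Take 210 from Supplier 20 at 8.0 — need 340 more.
Supplier 4 (12.0): use full 140 — 200 CPU-hours to go.
Supplier 26 (13.0): use full 100 — 100 CPU-hours to go.
Take 100 from Supplier K at 17.0 to finish.
Cost = 210×8.0 + 140×12.0 + 100×13.0 + 100×17.0 = 6360.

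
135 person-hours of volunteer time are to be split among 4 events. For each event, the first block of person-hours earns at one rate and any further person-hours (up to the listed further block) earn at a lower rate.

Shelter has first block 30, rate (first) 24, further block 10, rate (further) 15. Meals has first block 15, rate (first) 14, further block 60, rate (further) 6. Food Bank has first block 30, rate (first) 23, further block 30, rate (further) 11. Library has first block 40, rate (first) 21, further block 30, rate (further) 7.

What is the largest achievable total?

2720

Order all 8 blocks by rate: Shelter/T1 24 > Food Bank/T1 23 > Library/T1 21 > Shelter/T2 15 > Meals/T1 14 > Food Bank/T2 11 > Library/T2 7 > Meals/T2 6.
Shelter/T1 (24): +30 ; 105 left.
Food Bank T1 at 23: fill all 30 ; 75 left.
Library T1 at 21: fill all 40 ; 35 left.
Shelter/T2 (15): +10 ; 25 left.
Fill Meals T1 block (15 at 14) ; 10 left.
Food Bank/T2: +10 of 30 at 11; pool empty.
Total = 24×30 + 23×30 + 21×40 + 15×10 + 14×15 + 11×10 = 2720.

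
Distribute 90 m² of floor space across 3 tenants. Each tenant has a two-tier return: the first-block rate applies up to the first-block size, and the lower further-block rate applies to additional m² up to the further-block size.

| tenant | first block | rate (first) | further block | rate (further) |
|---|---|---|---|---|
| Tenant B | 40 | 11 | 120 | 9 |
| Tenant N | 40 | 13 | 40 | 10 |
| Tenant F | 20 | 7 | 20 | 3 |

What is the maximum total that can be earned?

1060

Order all 6 blocks by rate: Tenant N/first 13 > Tenant B/first 11 > Tenant N/second 10 > Tenant B/second 9 > Tenant F/first 7 > Tenant F/second 3.
Fill Tenant N first block (40 at 13) ; 50 left.
Fill Tenant B first block (40 at 11) ; 10 left.
Tenant N second at 10: only 10 left, fill 10.
Total = 13×40 + 11×40 + 10×10 = 1060.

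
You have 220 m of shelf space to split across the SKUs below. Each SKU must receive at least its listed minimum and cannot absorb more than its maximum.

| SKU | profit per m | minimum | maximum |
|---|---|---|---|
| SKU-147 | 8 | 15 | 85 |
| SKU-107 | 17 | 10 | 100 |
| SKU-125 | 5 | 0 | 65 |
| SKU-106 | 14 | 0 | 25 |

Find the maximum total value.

2780

Meeting every minimum uses 15+10+0+0 = 25 m, leaving 195.
Rank by profit per m: SKU-107 17 > SKU-106 14 > SKU-147 8 > SKU-125 5.
SKU-107: +90 to 100 (cap) — 105 left.
SKU-106: +25 to 25 (cap) — 80 left.
SKU-147: +70 to 85 (cap) — 10 left.
SKU-125: +10 (room for 65) → 10. Pool exhausted.
Total = 8×85 + 17×100 + 5×10 + 14×25 = 2780.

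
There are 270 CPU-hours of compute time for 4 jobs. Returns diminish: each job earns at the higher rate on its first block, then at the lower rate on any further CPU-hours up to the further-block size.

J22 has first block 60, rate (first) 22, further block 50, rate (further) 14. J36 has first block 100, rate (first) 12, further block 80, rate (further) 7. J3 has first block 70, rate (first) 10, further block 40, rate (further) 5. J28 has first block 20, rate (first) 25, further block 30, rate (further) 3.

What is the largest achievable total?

Treat each block as its own option and order by rate: J28/tier1 25 > J22/tier1 22 > J22/tier2 14 > J36/tier1 12 > J3/tier1 10 > J36/tier2 7 > J3/tier2 5 > J28/tier2 3.
J28 tier1 at 25: fill all 20 → 250 left.
Fill J22 tier1 block (60 at 22) → 190 left.
J22/tier2 (14): +50 → 140 left.
J36 tier1 at 12: fill all 100 → 40 left.
J3/tier1: +40 of 70 at 10; pool empty.
Total = 25×20 + 22×60 + 14×50 + 12×100 + 10×40 = 4120.

4120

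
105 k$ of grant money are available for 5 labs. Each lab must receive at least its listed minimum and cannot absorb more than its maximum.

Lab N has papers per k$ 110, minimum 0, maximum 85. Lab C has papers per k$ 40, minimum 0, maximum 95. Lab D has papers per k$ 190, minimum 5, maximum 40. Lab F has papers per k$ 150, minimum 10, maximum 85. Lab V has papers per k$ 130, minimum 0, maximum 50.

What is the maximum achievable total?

17350

Meeting every minimum uses 0+0+5+10+0 = 15 k$, leaving 90.
Highest papers per k$ first: Lab D 190 > Lab F 150 > Lab V 130 > Lab N 110 > Lab C 40.
Lab D takes 35 more to reach its cap of 40 → 55 left.
Only 55 left; Lab F takes them to reach 65.
Total = 190×40 + 150×65 = 17350.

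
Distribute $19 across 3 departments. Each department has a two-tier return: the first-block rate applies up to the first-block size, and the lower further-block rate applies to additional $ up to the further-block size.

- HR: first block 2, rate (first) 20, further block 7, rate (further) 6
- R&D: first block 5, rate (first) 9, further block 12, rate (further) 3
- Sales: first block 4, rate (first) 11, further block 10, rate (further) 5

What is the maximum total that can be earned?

176

Order all 6 blocks by rate: HR/tier1 20 > Sales/tier1 11 > R&D/tier1 9 > HR/tier2 6 > Sales/tier2 5 > R&D/tier2 3.
HR/tier1 (20): +2 → 17 left.
Fill Sales tier1 block (4 at 11) → 13 left.
Fill R&D tier1 block (5 at 9) → 8 left.
HR/tier2 (6): +7 → 1 left.
Sales/tier2: +1 of 10 at 5; pool empty.
Total = 20×2 + 11×4 + 9×5 + 6×7 + 5×1 = 176.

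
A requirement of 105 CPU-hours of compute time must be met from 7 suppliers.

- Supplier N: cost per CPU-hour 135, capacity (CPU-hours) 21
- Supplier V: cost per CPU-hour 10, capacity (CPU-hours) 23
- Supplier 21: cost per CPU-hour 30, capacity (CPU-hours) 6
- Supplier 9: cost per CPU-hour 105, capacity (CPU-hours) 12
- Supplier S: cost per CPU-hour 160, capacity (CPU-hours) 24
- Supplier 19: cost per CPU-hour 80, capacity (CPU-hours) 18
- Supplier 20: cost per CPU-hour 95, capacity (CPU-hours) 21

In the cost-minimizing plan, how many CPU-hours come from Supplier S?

Cheapest first:
Take 23 from Supplier V at 10 ; need 82 more.
Supplier 21 at 30: take all 6 CPU-hours ; 76 still needed.
Supplier 19 (80): use full 18 ; 58 CPU-hours to go.
Supplier 20 (95): use full 21 ; 37 CPU-hours to go.
Take 12 from Supplier 9 at 105 ; need 25 more.
Supplier N (135): use full 21 ; 4 CPU-hours to go.
Supplier S (160): take the remaining 4 ; done.

4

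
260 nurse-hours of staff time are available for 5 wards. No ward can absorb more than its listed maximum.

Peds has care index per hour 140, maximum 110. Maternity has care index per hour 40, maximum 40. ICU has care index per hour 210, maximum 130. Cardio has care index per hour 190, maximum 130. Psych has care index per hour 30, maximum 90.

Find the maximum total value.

Rank by care index per hour: ICU 210 > Cardio 190 > Peds 140 > Maternity 40 > Psych 30.
Give ICU 130 to hit its cap of 130 → 130 left.
Cardio: +130 to 130 (cap) → 0 left.
Total = 210×130 + 190×130 = 52000.

52000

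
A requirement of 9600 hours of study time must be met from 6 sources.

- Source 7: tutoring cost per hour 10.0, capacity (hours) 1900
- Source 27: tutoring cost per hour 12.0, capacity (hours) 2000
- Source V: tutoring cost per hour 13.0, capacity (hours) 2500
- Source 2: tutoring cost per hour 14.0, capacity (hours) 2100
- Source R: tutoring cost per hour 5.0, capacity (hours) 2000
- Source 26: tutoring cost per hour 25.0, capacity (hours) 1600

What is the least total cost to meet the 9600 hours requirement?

Use sources in increasing cost order.
Take 2000 from Source R at 5.0 ; need 7600 more.
Source 7 at 10.0: take all 1900 hours ; 5700 still needed.
Take 2000 from Source 27 at 12.0 ; need 3700 more.
Source V (13.0): use full 2500 ; 1200 hours to go.
Take 1200 from Source 2 at 14.0 to finish.
Source 26: unused.
Cost = 2000×5.0 + 1900×10.0 + 2000×12.0 + 2500×13.0 + 1200×14.0 = 102300.

102300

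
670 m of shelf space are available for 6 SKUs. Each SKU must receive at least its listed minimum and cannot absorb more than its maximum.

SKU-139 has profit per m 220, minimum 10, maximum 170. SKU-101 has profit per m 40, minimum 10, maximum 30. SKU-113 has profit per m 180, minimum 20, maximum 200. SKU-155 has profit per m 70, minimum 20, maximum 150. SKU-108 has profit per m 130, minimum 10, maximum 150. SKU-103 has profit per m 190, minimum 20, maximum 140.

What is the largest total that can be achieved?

118700

Meeting every minimum uses 10+10+20+20+10+20 = 90 m, leaving 580.
Highest profit per m first: SKU-139 220 > SKU-103 190 > SKU-113 180 > SKU-108 130 > SKU-155 70 > SKU-101 40.
Give SKU-139 160 more to hit its cap of 170 ; 420 left.
SKU-103 takes 120 more to reach its cap of 140 ; 300 left.
Give SKU-113 180 more to hit its cap of 200 ; 120 left.
Only 120 left; SKU-108 takes them to reach 130.
Total = 220×170 + 40×10 + 180×200 + 70×20 + 130×130 + 190×140 = 118700.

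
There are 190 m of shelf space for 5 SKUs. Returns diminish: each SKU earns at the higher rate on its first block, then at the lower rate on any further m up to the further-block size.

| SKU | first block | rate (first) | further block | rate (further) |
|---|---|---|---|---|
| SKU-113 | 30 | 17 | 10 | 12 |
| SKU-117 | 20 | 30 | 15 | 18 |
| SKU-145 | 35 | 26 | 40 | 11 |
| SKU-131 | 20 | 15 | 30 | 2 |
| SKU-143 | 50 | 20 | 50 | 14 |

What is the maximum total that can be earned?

3870

Treat each block as its own option and order by rate: SKU-117/tier1 30 > SKU-145/tier1 26 > SKU-143/tier1 20 > SKU-117/tier2 18 > SKU-113/tier1 17 > SKU-131/tier1 15 > SKU-143/tier2 14 > SKU-113/tier2 12 > SKU-145/tier2 11 > SKU-131/tier2 2.
SKU-117 tier1 at 30: fill all 20 — 170 left.
SKU-145 tier1 at 26: fill all 35 — 135 left.
Fill SKU-143 tier1 block (50 at 20) — 85 left.
SKU-117/tier2 (18): +15 — 70 left.
Fill SKU-113 tier1 block (30 at 17) — 40 left.
Fill SKU-131 tier1 block (20 at 15) — 20 left.
20 remain; put them into SKU-143 tier2 at 14.
Total = 30×20 + 26×35 + 20×50 + 18×15 + 17×30 + 15×20 + 14×20 = 3870.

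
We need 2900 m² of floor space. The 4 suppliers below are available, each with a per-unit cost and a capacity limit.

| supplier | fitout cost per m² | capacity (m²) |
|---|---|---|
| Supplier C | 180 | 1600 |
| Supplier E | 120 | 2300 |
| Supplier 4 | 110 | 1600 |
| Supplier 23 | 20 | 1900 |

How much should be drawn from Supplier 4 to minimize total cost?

1000

Use suppliers in increasing cost order.
Supplier 23 (20): use full 1900 ; 1000 m² to go.
Supplier 4 (110): take the remaining 1000 ; done.
Supplier E, Supplier C: unused.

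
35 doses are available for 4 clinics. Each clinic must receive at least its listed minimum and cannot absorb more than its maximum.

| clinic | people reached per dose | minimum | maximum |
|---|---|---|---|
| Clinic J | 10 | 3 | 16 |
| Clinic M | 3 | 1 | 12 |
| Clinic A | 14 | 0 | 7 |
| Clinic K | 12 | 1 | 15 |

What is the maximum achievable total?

Meeting every minimum uses 3+1+0+1 = 5 doses, leaving 30.
Highest people reached per dose first: Clinic A 14 > Clinic K 12 > Clinic J 10 > Clinic M 3.
Clinic A: +7 to 7 (cap) ; 23 left.
Clinic K takes 14 more to reach its cap of 15 ; 9 left.
Only 9 left; Clinic J takes them to reach 12.
Total = 10×12 + 3×1 + 14×7 + 12×15 = 401.

401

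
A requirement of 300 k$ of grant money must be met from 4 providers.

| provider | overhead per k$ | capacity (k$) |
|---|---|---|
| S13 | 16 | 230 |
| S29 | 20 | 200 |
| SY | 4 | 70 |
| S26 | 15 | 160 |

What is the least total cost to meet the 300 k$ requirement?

Use providers in increasing cost order.
SY at 4: take all 70 k$ — 230 still needed.
Take 160 from S26 at 15 — need 70 more.
S13 (16): take the remaining 70 — done.
S29: unused.
Cost = 70×4 + 160×15 + 70×16 = 3800.

3800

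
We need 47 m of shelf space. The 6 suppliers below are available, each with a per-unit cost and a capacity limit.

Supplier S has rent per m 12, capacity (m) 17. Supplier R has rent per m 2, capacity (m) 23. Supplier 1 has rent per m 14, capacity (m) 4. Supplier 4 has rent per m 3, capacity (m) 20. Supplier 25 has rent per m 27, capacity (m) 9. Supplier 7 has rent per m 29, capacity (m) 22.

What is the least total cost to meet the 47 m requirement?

154

Cheapest first:
Supplier R at 2: take all 23 m ; 24 still needed.
Supplier 4 (3): use full 20 ; 4 m to go.
Supplier S at 12: take 4 of its 17 ; requirement met.
Supplier 1, Supplier 25, Supplier 7: unused.
Cost = 23×2 + 20×3 + 4×12 = 154.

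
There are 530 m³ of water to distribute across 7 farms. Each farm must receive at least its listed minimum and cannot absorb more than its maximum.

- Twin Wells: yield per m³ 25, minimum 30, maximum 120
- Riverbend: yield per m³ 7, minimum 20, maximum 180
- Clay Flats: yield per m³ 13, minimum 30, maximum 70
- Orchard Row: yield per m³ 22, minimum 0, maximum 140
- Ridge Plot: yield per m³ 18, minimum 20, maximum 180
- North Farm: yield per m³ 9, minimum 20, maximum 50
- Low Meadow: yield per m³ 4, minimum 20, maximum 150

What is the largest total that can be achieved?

Meeting every minimum uses 30+20+30+0+20+20+20 = 140 m³, leaving 390.
Order the farms by yield per m³: Twin Wells 25 > Orchard Row 22 > Ridge Plot 18 > Clay Flats 13 > North Farm 9 > Riverbend 7 > Low Meadow 4.
Give Twin Wells 90 more to hit its cap of 120 → 300 left.
Orchard Row: +140 to 140 (cap) → 160 left.
Ridge Plot: +160 to 180 (cap) → 0 left.
Total = 25×120 + 7×20 + 13×30 + 22×140 + 18×180 + 9×20 + 4×20 = 10110.

10110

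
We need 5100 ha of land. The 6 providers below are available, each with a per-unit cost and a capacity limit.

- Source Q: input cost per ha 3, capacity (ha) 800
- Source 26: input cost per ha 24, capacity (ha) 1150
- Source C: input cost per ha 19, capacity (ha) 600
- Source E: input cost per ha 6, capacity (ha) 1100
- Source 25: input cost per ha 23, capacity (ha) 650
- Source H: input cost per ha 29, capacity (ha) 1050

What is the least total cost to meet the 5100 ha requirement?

Cheapest first:
Source Q at 3: take all 800 ha — 4300 still needed.
Source E at 6: take all 1100 ha — 3200 still needed.
Source C at 19: take all 600 ha — 2600 still needed.
Source 25 at 23: take all 650 ha — 1950 still needed.
Take 1150 from Source 26 at 24 — need 800 more.
Source H at 29: take 800 of its 1050 — requirement met.
Cost = 800×3 + 1100×6 + 600×19 + 650×23 + 1150×24 + 800×29 = 86150.

86150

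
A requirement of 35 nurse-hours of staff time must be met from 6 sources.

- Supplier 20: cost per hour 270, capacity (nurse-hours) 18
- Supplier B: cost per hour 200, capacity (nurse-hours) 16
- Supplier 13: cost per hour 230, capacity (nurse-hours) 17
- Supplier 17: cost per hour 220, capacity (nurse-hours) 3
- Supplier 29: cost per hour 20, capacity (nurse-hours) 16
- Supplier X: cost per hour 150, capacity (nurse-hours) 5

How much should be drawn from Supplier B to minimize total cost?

Fill from the cheapest source first.
Take 16 from Supplier 29 at 20 — need 19 more.
Supplier X (150): use full 5 — 14 nurse-hours to go.
Supplier B at 200: take 14 of its 16 — requirement met.
Supplier 17, Supplier 13, Supplier 20: unused.

14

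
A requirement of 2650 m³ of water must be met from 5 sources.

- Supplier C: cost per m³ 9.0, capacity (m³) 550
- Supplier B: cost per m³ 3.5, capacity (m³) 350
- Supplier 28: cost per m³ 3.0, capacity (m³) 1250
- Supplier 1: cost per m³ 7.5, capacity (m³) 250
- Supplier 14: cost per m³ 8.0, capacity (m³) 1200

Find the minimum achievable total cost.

Cheapest first:
Supplier 28 (3.0): use full 1250 — 1400 m³ to go.
Supplier B at 3.5: take all 350 m³ — 1050 still needed.
Supplier 1 at 7.5: take all 250 m³ — 800 still needed.
Take 800 from Supplier 14 at 8.0 to finish.
Supplier C: unused.
Cost = 1250×3.0 + 350×3.5 + 250×7.5 + 800×8.0 = 13250.

13250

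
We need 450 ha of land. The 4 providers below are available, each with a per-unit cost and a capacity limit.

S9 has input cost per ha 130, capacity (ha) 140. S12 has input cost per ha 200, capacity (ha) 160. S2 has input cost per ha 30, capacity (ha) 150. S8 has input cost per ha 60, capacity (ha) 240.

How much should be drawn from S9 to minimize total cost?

60

Use providers in increasing cost order.
Take 150 from S2 at 30 → need 300 more.
S8 at 60: take all 240 ha → 60 still needed.
S9 at 130: take 60 of its 140 → requirement met.
S12: unused.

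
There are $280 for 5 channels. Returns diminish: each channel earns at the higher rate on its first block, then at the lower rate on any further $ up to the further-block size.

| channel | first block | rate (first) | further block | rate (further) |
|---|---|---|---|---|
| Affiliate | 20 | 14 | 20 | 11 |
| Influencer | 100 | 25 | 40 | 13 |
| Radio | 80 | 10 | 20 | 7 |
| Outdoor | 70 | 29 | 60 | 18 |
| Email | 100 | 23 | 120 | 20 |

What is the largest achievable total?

7030

Order all 10 blocks by rate: Outdoor/T1 29 > Influencer/T1 25 > Email/T1 23 > Email/T2 20 > Outdoor/T2 18 > Affiliate/T1 14 > Influencer/T2 13 > Affiliate/T2 11 > Radio/T1 10 > Radio/T2 7.
Fill Outdoor T1 block (70 at 29) ; 210 left.
Fill Influencer T1 block (100 at 25) ; 110 left.
Email/T1 (23): +100 ; 10 left.
Email/T2: +10 of 120 at 20; pool empty.
Total = 29×70 + 25×100 + 23×100 + 20×10 = 7030.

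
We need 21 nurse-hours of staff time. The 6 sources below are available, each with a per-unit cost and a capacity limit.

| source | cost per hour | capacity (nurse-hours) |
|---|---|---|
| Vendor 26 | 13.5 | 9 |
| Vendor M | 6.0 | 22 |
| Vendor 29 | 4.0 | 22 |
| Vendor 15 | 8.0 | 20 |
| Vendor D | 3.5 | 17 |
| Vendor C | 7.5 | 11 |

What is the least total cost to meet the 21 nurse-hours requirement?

Use sources in increasing cost order.
Vendor D at 3.5: take all 17 nurse-hours — 4 still needed.
Vendor 29 (4.0): take the remaining 4 — done.
Vendor M, Vendor C, Vendor 15, Vendor 26: unused.
Cost = 17×3.5 + 4×4.0 = 75.5.

75.5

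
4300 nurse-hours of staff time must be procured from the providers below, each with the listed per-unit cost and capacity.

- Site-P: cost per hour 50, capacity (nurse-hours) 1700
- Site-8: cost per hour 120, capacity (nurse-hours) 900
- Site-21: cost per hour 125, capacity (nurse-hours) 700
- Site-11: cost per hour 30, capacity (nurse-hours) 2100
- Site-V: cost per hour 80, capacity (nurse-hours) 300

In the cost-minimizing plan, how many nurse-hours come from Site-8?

Cheapest first:
Take 2100 from Site-11 at 30 → need 2200 more.
Site-P (50): use full 1700 → 500 nurse-hours to go.
Site-V (80): use full 300 → 200 nurse-hours to go.
Take 200 from Site-8 at 120 to finish.
Site-21: unused.

200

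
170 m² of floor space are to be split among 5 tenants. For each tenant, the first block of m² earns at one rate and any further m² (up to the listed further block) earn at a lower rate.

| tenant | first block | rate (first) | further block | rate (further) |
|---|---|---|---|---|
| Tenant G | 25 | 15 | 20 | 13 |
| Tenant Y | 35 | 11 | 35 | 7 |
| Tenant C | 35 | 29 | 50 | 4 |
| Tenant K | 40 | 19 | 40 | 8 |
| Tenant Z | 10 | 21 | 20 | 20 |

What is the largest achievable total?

Treat each block as its own option and order by rate: Tenant C/first 29 > Tenant Z/first 21 > Tenant Z/second 20 > Tenant K/first 19 > Tenant G/first 15 > Tenant G/second 13 > Tenant Y/first 11 > Tenant K/second 8 > Tenant Y/second 7 > Tenant C/second 4.
Tenant C first at 29: fill all 35 ; 135 left.
Tenant Z first at 21: fill all 10 ; 125 left.
Tenant Z/second (20): +20 ; 105 left.
Tenant K first at 19: fill all 40 ; 65 left.
Tenant G first at 15: fill all 25 ; 40 left.
Tenant G/second (13): +20 ; 20 left.
20 remain; put them into Tenant Y first at 11.
Total = 29×35 + 21×10 + 20×20 + 19×40 + 15×25 + 13×20 + 11×20 = 3240.

3240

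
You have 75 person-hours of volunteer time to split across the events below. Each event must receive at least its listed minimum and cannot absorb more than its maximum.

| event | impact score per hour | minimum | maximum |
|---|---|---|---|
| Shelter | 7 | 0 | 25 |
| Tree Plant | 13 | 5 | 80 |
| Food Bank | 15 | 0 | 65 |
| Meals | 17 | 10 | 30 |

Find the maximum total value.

1175

Meeting every minimum uses 0+5+0+10 = 15 person-hours, leaving 60.
Rank by impact score per hour: Meals 17 > Food Bank 15 > Tree Plant 13 > Shelter 7.
Meals: +20 to 30 (cap) ; 40 left.
Only 40 left; Food Bank takes them to reach 40.
Total = 13×5 + 15×40 + 17×30 = 1175.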